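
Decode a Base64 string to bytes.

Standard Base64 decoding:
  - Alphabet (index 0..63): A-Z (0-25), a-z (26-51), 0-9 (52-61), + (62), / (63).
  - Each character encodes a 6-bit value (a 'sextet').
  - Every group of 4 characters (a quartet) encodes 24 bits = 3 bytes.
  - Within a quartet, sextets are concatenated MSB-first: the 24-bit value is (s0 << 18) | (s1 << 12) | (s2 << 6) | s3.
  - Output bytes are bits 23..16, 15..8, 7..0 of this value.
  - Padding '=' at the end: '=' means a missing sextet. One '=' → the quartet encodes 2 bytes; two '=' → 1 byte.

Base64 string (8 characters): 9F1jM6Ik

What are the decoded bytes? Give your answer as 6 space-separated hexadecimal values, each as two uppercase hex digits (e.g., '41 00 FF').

After char 0 ('9'=61): chars_in_quartet=1 acc=0x3D bytes_emitted=0
After char 1 ('F'=5): chars_in_quartet=2 acc=0xF45 bytes_emitted=0
After char 2 ('1'=53): chars_in_quartet=3 acc=0x3D175 bytes_emitted=0
After char 3 ('j'=35): chars_in_quartet=4 acc=0xF45D63 -> emit F4 5D 63, reset; bytes_emitted=3
After char 4 ('M'=12): chars_in_quartet=1 acc=0xC bytes_emitted=3
After char 5 ('6'=58): chars_in_quartet=2 acc=0x33A bytes_emitted=3
After char 6 ('I'=8): chars_in_quartet=3 acc=0xCE88 bytes_emitted=3
After char 7 ('k'=36): chars_in_quartet=4 acc=0x33A224 -> emit 33 A2 24, reset; bytes_emitted=6

Answer: F4 5D 63 33 A2 24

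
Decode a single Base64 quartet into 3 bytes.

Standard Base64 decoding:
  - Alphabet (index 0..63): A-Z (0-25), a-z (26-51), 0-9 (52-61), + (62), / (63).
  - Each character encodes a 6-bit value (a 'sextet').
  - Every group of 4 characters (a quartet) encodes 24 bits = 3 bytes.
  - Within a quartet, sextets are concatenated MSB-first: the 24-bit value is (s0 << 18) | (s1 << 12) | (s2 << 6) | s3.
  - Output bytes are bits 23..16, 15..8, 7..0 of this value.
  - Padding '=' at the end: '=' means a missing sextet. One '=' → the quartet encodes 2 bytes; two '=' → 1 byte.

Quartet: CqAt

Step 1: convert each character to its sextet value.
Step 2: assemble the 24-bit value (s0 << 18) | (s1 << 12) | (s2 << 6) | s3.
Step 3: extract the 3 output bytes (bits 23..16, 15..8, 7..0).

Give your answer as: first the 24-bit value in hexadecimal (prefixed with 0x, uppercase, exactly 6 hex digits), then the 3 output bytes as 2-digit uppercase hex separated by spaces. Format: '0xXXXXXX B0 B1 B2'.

Sextets: C=2, q=42, A=0, t=45
24-bit: (2<<18) | (42<<12) | (0<<6) | 45
      = 0x080000 | 0x02A000 | 0x000000 | 0x00002D
      = 0x0AA02D
Bytes: (v>>16)&0xFF=0A, (v>>8)&0xFF=A0, v&0xFF=2D

Answer: 0x0AA02D 0A A0 2D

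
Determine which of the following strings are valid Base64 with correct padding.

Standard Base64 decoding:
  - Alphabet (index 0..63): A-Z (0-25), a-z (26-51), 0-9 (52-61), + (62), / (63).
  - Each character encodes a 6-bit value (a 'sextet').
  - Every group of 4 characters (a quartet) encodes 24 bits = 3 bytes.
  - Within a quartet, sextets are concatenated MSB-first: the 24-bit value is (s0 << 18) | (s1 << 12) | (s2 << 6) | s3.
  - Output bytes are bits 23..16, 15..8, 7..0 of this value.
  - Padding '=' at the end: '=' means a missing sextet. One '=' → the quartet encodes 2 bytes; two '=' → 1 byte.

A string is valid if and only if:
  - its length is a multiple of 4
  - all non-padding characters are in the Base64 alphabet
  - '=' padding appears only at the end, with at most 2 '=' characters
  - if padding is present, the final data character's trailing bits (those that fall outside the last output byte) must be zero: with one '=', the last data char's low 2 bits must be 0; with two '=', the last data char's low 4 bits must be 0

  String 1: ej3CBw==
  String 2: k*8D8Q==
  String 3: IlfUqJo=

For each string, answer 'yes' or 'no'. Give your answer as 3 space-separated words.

Answer: yes no yes

Derivation:
String 1: 'ej3CBw==' → valid
String 2: 'k*8D8Q==' → invalid (bad char(s): ['*'])
String 3: 'IlfUqJo=' → valid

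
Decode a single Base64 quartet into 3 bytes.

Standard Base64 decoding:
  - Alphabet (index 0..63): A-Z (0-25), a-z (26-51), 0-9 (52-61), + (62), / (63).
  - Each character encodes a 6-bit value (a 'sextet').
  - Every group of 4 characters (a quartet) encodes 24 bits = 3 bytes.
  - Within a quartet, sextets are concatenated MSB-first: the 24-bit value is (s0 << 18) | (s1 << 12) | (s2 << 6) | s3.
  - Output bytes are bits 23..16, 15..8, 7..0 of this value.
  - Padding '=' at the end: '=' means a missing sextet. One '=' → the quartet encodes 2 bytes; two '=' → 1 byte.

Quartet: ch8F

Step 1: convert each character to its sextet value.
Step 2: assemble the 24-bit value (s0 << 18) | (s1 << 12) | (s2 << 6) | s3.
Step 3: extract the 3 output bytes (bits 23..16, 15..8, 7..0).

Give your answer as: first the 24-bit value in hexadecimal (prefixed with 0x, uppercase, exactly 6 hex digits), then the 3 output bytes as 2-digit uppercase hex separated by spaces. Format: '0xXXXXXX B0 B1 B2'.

Sextets: c=28, h=33, 8=60, F=5
24-bit: (28<<18) | (33<<12) | (60<<6) | 5
      = 0x700000 | 0x021000 | 0x000F00 | 0x000005
      = 0x721F05
Bytes: (v>>16)&0xFF=72, (v>>8)&0xFF=1F, v&0xFF=05

Answer: 0x721F05 72 1F 05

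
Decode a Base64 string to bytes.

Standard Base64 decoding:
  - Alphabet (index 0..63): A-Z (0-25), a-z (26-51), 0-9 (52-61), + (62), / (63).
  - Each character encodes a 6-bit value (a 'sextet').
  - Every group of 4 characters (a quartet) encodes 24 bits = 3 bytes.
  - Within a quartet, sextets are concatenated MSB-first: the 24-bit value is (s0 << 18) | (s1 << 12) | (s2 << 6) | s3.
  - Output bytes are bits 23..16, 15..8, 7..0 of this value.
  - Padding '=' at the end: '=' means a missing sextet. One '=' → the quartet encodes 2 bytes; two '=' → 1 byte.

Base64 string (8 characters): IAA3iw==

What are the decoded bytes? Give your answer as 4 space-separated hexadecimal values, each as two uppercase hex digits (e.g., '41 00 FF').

After char 0 ('I'=8): chars_in_quartet=1 acc=0x8 bytes_emitted=0
After char 1 ('A'=0): chars_in_quartet=2 acc=0x200 bytes_emitted=0
After char 2 ('A'=0): chars_in_quartet=3 acc=0x8000 bytes_emitted=0
After char 3 ('3'=55): chars_in_quartet=4 acc=0x200037 -> emit 20 00 37, reset; bytes_emitted=3
After char 4 ('i'=34): chars_in_quartet=1 acc=0x22 bytes_emitted=3
After char 5 ('w'=48): chars_in_quartet=2 acc=0x8B0 bytes_emitted=3
Padding '==': partial quartet acc=0x8B0 -> emit 8B; bytes_emitted=4

Answer: 20 00 37 8B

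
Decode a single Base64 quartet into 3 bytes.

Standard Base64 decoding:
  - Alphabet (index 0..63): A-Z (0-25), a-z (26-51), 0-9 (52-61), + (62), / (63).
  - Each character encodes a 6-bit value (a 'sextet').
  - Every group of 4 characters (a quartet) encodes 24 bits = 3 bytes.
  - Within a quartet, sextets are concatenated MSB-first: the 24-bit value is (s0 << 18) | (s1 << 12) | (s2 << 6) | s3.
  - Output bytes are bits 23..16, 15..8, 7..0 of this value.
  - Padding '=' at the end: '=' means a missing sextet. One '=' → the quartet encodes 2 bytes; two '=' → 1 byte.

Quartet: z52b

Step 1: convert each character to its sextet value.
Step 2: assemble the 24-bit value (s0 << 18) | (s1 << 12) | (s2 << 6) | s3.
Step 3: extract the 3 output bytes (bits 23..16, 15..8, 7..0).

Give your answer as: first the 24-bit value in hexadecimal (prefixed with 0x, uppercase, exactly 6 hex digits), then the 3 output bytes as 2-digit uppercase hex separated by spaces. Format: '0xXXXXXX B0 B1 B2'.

Answer: 0xCF9D9B CF 9D 9B

Derivation:
Sextets: z=51, 5=57, 2=54, b=27
24-bit: (51<<18) | (57<<12) | (54<<6) | 27
      = 0xCC0000 | 0x039000 | 0x000D80 | 0x00001B
      = 0xCF9D9B
Bytes: (v>>16)&0xFF=CF, (v>>8)&0xFF=9D, v&0xFF=9B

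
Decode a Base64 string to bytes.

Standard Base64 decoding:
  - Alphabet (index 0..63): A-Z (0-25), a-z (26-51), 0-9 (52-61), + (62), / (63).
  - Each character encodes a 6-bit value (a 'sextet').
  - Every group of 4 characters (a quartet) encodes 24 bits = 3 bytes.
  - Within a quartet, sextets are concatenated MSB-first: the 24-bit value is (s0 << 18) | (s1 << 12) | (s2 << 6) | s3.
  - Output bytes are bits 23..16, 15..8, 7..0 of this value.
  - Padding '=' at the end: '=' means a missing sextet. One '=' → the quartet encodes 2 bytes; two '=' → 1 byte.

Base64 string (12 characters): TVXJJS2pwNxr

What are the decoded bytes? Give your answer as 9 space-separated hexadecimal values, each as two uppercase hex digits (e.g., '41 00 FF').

Answer: 4D 55 C9 25 2D A9 C0 DC 6B

Derivation:
After char 0 ('T'=19): chars_in_quartet=1 acc=0x13 bytes_emitted=0
After char 1 ('V'=21): chars_in_quartet=2 acc=0x4D5 bytes_emitted=0
After char 2 ('X'=23): chars_in_quartet=3 acc=0x13557 bytes_emitted=0
After char 3 ('J'=9): chars_in_quartet=4 acc=0x4D55C9 -> emit 4D 55 C9, reset; bytes_emitted=3
After char 4 ('J'=9): chars_in_quartet=1 acc=0x9 bytes_emitted=3
After char 5 ('S'=18): chars_in_quartet=2 acc=0x252 bytes_emitted=3
After char 6 ('2'=54): chars_in_quartet=3 acc=0x94B6 bytes_emitted=3
After char 7 ('p'=41): chars_in_quartet=4 acc=0x252DA9 -> emit 25 2D A9, reset; bytes_emitted=6
After char 8 ('w'=48): chars_in_quartet=1 acc=0x30 bytes_emitted=6
After char 9 ('N'=13): chars_in_quartet=2 acc=0xC0D bytes_emitted=6
After char 10 ('x'=49): chars_in_quartet=3 acc=0x30371 bytes_emitted=6
After char 11 ('r'=43): chars_in_quartet=4 acc=0xC0DC6B -> emit C0 DC 6B, reset; bytes_emitted=9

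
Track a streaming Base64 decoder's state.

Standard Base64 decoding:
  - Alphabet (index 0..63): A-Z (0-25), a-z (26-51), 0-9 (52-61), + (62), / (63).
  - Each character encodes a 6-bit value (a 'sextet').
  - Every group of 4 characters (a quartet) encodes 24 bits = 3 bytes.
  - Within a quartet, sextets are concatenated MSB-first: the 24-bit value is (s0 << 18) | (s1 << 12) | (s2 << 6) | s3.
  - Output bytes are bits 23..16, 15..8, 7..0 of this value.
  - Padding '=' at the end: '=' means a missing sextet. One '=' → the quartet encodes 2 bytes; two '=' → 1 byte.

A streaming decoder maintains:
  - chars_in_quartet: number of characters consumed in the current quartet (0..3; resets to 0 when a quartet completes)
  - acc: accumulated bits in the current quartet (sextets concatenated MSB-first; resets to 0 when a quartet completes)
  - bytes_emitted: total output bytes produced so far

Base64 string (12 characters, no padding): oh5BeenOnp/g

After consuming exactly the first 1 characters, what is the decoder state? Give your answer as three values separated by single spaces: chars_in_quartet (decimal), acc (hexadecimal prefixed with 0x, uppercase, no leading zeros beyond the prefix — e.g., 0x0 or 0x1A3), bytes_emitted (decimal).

Answer: 1 0x28 0

Derivation:
After char 0 ('o'=40): chars_in_quartet=1 acc=0x28 bytes_emitted=0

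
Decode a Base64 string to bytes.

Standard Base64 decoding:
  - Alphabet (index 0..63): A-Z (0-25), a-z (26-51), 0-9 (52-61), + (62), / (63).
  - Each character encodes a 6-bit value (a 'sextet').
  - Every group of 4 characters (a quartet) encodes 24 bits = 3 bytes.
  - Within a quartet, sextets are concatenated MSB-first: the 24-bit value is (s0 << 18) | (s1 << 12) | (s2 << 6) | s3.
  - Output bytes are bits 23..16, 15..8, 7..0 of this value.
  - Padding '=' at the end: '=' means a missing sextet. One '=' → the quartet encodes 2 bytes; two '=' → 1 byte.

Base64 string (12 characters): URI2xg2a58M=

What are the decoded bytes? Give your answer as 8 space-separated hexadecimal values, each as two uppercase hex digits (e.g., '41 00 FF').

Answer: 51 12 36 C6 0D 9A E7 C3

Derivation:
After char 0 ('U'=20): chars_in_quartet=1 acc=0x14 bytes_emitted=0
After char 1 ('R'=17): chars_in_quartet=2 acc=0x511 bytes_emitted=0
After char 2 ('I'=8): chars_in_quartet=3 acc=0x14448 bytes_emitted=0
After char 3 ('2'=54): chars_in_quartet=4 acc=0x511236 -> emit 51 12 36, reset; bytes_emitted=3
After char 4 ('x'=49): chars_in_quartet=1 acc=0x31 bytes_emitted=3
After char 5 ('g'=32): chars_in_quartet=2 acc=0xC60 bytes_emitted=3
After char 6 ('2'=54): chars_in_quartet=3 acc=0x31836 bytes_emitted=3
After char 7 ('a'=26): chars_in_quartet=4 acc=0xC60D9A -> emit C6 0D 9A, reset; bytes_emitted=6
After char 8 ('5'=57): chars_in_quartet=1 acc=0x39 bytes_emitted=6
After char 9 ('8'=60): chars_in_quartet=2 acc=0xE7C bytes_emitted=6
After char 10 ('M'=12): chars_in_quartet=3 acc=0x39F0C bytes_emitted=6
Padding '=': partial quartet acc=0x39F0C -> emit E7 C3; bytes_emitted=8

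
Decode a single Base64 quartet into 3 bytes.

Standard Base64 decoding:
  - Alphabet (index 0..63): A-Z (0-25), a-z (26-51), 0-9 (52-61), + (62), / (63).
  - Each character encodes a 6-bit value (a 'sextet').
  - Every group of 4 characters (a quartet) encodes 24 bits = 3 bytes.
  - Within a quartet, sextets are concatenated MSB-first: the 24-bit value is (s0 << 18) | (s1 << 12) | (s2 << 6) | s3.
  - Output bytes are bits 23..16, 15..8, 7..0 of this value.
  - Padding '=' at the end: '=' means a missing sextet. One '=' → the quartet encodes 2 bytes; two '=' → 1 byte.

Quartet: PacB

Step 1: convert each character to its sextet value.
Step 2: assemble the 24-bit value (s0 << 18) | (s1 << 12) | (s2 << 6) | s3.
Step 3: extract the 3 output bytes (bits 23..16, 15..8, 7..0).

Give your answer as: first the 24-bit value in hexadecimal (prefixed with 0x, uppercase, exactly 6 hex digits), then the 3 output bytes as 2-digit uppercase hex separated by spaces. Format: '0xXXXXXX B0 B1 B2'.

Sextets: P=15, a=26, c=28, B=1
24-bit: (15<<18) | (26<<12) | (28<<6) | 1
      = 0x3C0000 | 0x01A000 | 0x000700 | 0x000001
      = 0x3DA701
Bytes: (v>>16)&0xFF=3D, (v>>8)&0xFF=A7, v&0xFF=01

Answer: 0x3DA701 3D A7 01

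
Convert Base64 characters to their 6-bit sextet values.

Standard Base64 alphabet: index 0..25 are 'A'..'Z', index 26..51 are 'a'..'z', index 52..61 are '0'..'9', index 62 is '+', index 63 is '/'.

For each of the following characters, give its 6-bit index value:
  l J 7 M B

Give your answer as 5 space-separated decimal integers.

Answer: 37 9 59 12 1

Derivation:
'l': a..z range, 26 + ord('l') − ord('a') = 37
'J': A..Z range, ord('J') − ord('A') = 9
'7': 0..9 range, 52 + ord('7') − ord('0') = 59
'M': A..Z range, ord('M') − ord('A') = 12
'B': A..Z range, ord('B') − ord('A') = 1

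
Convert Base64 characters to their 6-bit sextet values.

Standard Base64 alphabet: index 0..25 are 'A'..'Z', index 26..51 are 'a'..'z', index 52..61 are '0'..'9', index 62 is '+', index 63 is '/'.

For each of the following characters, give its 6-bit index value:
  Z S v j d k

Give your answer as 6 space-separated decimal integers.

'Z': A..Z range, ord('Z') − ord('A') = 25
'S': A..Z range, ord('S') − ord('A') = 18
'v': a..z range, 26 + ord('v') − ord('a') = 47
'j': a..z range, 26 + ord('j') − ord('a') = 35
'd': a..z range, 26 + ord('d') − ord('a') = 29
'k': a..z range, 26 + ord('k') − ord('a') = 36

Answer: 25 18 47 35 29 36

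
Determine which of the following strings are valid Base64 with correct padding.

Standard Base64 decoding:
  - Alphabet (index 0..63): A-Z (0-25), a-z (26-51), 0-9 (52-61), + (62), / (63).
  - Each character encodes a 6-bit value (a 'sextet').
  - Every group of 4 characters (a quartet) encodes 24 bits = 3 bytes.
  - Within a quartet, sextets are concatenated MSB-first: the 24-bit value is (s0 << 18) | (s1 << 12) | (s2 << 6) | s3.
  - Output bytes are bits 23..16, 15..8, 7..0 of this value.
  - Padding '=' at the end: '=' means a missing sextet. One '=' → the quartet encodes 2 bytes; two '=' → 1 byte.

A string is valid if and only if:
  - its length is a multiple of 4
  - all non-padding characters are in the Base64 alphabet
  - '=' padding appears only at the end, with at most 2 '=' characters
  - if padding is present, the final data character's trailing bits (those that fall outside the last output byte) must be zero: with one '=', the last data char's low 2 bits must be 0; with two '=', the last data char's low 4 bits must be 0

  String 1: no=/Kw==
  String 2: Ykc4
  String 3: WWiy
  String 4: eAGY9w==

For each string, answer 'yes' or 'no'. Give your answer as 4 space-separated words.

Answer: no yes yes yes

Derivation:
String 1: 'no=/Kw==' → invalid (bad char(s): ['=']; '=' in middle)
String 2: 'Ykc4' → valid
String 3: 'WWiy' → valid
String 4: 'eAGY9w==' → valid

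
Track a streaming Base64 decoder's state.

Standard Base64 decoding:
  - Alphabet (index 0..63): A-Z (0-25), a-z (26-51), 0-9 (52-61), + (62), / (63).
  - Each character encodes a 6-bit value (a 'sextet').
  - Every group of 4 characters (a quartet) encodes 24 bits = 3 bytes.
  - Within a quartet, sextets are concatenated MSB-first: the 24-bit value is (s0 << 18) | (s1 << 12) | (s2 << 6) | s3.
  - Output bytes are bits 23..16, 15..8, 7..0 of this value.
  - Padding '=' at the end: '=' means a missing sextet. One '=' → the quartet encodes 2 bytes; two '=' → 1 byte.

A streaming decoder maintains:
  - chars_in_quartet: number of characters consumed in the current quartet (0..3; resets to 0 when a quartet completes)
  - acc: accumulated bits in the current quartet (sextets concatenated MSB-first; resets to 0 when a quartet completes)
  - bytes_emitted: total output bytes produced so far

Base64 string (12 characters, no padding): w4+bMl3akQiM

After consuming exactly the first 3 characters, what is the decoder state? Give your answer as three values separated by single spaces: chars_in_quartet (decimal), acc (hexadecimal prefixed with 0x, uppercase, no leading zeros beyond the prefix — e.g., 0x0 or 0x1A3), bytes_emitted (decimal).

Answer: 3 0x30E3E 0

Derivation:
After char 0 ('w'=48): chars_in_quartet=1 acc=0x30 bytes_emitted=0
After char 1 ('4'=56): chars_in_quartet=2 acc=0xC38 bytes_emitted=0
After char 2 ('+'=62): chars_in_quartet=3 acc=0x30E3E bytes_emitted=0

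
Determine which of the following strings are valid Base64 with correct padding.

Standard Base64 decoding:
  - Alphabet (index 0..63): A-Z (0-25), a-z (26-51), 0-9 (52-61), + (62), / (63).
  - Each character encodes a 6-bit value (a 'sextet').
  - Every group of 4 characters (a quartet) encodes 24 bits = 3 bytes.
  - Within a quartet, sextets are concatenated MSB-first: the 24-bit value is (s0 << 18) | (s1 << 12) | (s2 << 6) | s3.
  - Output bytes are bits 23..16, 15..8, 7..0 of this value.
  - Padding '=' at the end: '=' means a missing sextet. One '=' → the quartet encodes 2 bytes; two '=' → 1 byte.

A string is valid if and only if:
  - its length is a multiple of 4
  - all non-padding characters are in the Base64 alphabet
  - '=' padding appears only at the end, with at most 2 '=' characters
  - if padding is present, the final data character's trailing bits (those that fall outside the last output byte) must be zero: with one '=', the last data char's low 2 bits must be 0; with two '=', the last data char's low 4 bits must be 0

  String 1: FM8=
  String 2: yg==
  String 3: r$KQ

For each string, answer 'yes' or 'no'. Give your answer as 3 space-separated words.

Answer: yes yes no

Derivation:
String 1: 'FM8=' → valid
String 2: 'yg==' → valid
String 3: 'r$KQ' → invalid (bad char(s): ['$'])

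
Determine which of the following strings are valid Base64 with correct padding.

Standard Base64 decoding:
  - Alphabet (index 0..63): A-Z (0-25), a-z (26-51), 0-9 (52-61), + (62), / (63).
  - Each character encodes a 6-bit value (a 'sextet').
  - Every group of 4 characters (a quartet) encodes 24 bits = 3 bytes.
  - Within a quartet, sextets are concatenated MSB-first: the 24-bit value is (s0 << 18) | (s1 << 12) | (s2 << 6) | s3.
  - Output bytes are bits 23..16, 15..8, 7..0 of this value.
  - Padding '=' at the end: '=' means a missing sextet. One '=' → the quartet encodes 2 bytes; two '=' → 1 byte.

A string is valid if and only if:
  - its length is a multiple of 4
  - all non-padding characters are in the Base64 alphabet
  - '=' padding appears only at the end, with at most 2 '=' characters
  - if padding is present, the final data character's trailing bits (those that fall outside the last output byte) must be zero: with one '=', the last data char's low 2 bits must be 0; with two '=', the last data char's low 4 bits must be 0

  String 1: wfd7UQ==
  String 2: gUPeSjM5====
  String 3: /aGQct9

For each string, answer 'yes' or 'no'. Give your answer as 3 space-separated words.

String 1: 'wfd7UQ==' → valid
String 2: 'gUPeSjM5====' → invalid (4 pad chars (max 2))
String 3: '/aGQct9' → invalid (len=7 not mult of 4)

Answer: yes no no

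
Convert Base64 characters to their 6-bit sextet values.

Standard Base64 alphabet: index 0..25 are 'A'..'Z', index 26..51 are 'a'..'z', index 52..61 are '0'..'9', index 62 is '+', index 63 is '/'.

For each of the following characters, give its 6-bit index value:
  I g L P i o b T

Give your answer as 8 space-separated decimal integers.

'I': A..Z range, ord('I') − ord('A') = 8
'g': a..z range, 26 + ord('g') − ord('a') = 32
'L': A..Z range, ord('L') − ord('A') = 11
'P': A..Z range, ord('P') − ord('A') = 15
'i': a..z range, 26 + ord('i') − ord('a') = 34
'o': a..z range, 26 + ord('o') − ord('a') = 40
'b': a..z range, 26 + ord('b') − ord('a') = 27
'T': A..Z range, ord('T') − ord('A') = 19

Answer: 8 32 11 15 34 40 27 19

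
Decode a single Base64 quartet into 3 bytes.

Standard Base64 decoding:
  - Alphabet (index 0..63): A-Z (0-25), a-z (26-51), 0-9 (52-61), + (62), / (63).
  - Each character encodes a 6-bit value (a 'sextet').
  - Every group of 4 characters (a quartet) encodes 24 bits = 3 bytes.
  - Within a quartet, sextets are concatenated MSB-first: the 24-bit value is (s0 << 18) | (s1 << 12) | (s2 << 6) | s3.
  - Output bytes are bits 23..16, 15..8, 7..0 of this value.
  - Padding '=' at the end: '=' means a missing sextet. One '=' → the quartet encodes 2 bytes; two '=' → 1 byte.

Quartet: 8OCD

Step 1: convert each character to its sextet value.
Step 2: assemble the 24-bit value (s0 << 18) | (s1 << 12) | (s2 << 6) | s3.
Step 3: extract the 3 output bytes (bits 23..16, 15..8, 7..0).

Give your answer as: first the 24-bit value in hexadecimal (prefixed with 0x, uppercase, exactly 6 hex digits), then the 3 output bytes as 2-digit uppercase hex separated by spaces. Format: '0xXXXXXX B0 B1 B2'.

Answer: 0xF0E083 F0 E0 83

Derivation:
Sextets: 8=60, O=14, C=2, D=3
24-bit: (60<<18) | (14<<12) | (2<<6) | 3
      = 0xF00000 | 0x00E000 | 0x000080 | 0x000003
      = 0xF0E083
Bytes: (v>>16)&0xFF=F0, (v>>8)&0xFF=E0, v&0xFF=83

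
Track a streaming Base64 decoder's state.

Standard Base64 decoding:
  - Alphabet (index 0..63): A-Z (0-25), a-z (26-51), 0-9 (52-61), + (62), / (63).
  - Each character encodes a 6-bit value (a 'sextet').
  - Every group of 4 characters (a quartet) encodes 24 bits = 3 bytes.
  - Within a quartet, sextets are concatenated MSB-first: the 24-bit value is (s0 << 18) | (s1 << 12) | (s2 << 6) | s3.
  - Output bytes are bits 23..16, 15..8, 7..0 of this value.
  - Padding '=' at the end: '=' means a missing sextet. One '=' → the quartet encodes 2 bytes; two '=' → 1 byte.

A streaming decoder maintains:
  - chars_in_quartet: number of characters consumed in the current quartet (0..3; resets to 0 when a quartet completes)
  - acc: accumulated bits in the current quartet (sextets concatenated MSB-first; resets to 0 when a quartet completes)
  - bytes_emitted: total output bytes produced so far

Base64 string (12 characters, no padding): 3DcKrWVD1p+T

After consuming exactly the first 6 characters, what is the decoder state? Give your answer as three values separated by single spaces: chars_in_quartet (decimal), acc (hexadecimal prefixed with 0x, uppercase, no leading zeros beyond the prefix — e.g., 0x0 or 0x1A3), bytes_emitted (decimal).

Answer: 2 0xAD6 3

Derivation:
After char 0 ('3'=55): chars_in_quartet=1 acc=0x37 bytes_emitted=0
After char 1 ('D'=3): chars_in_quartet=2 acc=0xDC3 bytes_emitted=0
After char 2 ('c'=28): chars_in_quartet=3 acc=0x370DC bytes_emitted=0
After char 3 ('K'=10): chars_in_quartet=4 acc=0xDC370A -> emit DC 37 0A, reset; bytes_emitted=3
After char 4 ('r'=43): chars_in_quartet=1 acc=0x2B bytes_emitted=3
After char 5 ('W'=22): chars_in_quartet=2 acc=0xAD6 bytes_emitted=3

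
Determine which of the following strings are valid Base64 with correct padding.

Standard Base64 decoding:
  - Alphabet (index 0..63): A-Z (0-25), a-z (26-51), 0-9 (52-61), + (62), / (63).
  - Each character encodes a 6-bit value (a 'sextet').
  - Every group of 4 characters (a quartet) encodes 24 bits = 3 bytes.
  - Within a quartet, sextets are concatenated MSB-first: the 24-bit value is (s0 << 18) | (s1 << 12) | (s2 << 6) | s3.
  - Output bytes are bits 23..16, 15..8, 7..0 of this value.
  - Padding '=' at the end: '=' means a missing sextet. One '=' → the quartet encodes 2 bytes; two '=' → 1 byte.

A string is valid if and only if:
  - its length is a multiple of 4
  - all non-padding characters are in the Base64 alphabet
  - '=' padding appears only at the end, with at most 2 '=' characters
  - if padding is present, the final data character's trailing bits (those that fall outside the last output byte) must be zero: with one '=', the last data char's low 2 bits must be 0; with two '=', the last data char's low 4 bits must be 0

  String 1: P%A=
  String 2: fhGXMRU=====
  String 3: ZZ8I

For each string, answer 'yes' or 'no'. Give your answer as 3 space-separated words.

String 1: 'P%A=' → invalid (bad char(s): ['%'])
String 2: 'fhGXMRU=====' → invalid (5 pad chars (max 2))
String 3: 'ZZ8I' → valid

Answer: no no yes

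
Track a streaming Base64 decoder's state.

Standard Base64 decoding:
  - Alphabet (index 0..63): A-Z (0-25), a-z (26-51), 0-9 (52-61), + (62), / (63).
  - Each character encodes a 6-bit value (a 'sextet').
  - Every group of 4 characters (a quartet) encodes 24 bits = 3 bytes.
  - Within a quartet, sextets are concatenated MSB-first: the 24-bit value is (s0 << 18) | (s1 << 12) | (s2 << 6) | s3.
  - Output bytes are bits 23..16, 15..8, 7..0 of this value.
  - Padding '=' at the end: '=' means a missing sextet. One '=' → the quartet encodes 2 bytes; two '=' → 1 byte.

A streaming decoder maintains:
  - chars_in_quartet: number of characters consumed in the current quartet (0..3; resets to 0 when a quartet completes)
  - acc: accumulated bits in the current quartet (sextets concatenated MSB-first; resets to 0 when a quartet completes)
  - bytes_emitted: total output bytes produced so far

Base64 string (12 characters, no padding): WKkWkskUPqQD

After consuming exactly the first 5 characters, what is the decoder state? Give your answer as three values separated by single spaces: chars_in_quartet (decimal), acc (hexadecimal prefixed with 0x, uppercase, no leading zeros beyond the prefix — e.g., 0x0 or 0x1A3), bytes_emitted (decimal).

After char 0 ('W'=22): chars_in_quartet=1 acc=0x16 bytes_emitted=0
After char 1 ('K'=10): chars_in_quartet=2 acc=0x58A bytes_emitted=0
After char 2 ('k'=36): chars_in_quartet=3 acc=0x162A4 bytes_emitted=0
After char 3 ('W'=22): chars_in_quartet=4 acc=0x58A916 -> emit 58 A9 16, reset; bytes_emitted=3
After char 4 ('k'=36): chars_in_quartet=1 acc=0x24 bytes_emitted=3

Answer: 1 0x24 3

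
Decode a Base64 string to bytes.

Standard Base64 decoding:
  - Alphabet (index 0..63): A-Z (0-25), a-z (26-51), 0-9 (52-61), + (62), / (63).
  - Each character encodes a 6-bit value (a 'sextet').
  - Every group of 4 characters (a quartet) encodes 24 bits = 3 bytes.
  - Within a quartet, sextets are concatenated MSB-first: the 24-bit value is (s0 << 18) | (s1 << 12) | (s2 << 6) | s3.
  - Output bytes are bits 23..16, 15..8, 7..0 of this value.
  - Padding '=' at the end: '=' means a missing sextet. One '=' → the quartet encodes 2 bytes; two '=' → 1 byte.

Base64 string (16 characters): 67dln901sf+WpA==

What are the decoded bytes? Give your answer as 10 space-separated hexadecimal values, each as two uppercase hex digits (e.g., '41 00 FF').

After char 0 ('6'=58): chars_in_quartet=1 acc=0x3A bytes_emitted=0
After char 1 ('7'=59): chars_in_quartet=2 acc=0xEBB bytes_emitted=0
After char 2 ('d'=29): chars_in_quartet=3 acc=0x3AEDD bytes_emitted=0
After char 3 ('l'=37): chars_in_quartet=4 acc=0xEBB765 -> emit EB B7 65, reset; bytes_emitted=3
After char 4 ('n'=39): chars_in_quartet=1 acc=0x27 bytes_emitted=3
After char 5 ('9'=61): chars_in_quartet=2 acc=0x9FD bytes_emitted=3
After char 6 ('0'=52): chars_in_quartet=3 acc=0x27F74 bytes_emitted=3
After char 7 ('1'=53): chars_in_quartet=4 acc=0x9FDD35 -> emit 9F DD 35, reset; bytes_emitted=6
After char 8 ('s'=44): chars_in_quartet=1 acc=0x2C bytes_emitted=6
After char 9 ('f'=31): chars_in_quartet=2 acc=0xB1F bytes_emitted=6
After char 10 ('+'=62): chars_in_quartet=3 acc=0x2C7FE bytes_emitted=6
After char 11 ('W'=22): chars_in_quartet=4 acc=0xB1FF96 -> emit B1 FF 96, reset; bytes_emitted=9
After char 12 ('p'=41): chars_in_quartet=1 acc=0x29 bytes_emitted=9
After char 13 ('A'=0): chars_in_quartet=2 acc=0xA40 bytes_emitted=9
Padding '==': partial quartet acc=0xA40 -> emit A4; bytes_emitted=10

Answer: EB B7 65 9F DD 35 B1 FF 96 A4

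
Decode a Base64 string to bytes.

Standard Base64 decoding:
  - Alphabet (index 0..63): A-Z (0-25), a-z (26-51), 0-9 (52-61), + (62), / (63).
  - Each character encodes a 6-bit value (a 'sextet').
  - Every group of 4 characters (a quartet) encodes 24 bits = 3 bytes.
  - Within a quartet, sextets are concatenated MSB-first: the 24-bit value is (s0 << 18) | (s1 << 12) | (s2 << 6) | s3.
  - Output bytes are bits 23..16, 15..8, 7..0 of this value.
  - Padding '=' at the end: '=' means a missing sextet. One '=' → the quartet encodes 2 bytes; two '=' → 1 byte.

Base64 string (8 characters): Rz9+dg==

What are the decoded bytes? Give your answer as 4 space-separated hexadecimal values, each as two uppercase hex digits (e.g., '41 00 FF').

Answer: 47 3F 7E 76

Derivation:
After char 0 ('R'=17): chars_in_quartet=1 acc=0x11 bytes_emitted=0
After char 1 ('z'=51): chars_in_quartet=2 acc=0x473 bytes_emitted=0
After char 2 ('9'=61): chars_in_quartet=3 acc=0x11CFD bytes_emitted=0
After char 3 ('+'=62): chars_in_quartet=4 acc=0x473F7E -> emit 47 3F 7E, reset; bytes_emitted=3
After char 4 ('d'=29): chars_in_quartet=1 acc=0x1D bytes_emitted=3
After char 5 ('g'=32): chars_in_quartet=2 acc=0x760 bytes_emitted=3
Padding '==': partial quartet acc=0x760 -> emit 76; bytes_emitted=4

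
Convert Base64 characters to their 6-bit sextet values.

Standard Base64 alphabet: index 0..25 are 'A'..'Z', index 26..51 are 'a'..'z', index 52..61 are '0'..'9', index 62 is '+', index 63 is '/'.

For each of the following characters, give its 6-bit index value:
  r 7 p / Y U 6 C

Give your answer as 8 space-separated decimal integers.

Answer: 43 59 41 63 24 20 58 2

Derivation:
'r': a..z range, 26 + ord('r') − ord('a') = 43
'7': 0..9 range, 52 + ord('7') − ord('0') = 59
'p': a..z range, 26 + ord('p') − ord('a') = 41
'/': index 63
'Y': A..Z range, ord('Y') − ord('A') = 24
'U': A..Z range, ord('U') − ord('A') = 20
'6': 0..9 range, 52 + ord('6') − ord('0') = 58
'C': A..Z range, ord('C') − ord('A') = 2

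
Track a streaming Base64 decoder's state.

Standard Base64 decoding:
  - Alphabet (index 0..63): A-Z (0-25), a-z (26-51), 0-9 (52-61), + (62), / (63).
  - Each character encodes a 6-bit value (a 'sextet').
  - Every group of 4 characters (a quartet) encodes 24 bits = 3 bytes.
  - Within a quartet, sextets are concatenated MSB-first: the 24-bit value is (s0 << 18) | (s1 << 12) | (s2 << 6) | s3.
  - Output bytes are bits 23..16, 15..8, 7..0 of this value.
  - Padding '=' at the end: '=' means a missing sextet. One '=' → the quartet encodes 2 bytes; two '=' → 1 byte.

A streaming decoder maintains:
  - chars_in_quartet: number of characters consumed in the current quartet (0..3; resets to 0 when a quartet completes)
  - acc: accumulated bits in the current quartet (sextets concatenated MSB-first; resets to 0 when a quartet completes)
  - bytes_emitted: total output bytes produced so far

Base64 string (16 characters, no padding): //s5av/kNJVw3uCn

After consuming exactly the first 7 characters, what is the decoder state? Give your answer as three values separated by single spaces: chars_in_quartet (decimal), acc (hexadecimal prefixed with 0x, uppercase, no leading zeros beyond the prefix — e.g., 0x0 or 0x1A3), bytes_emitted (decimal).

Answer: 3 0x1ABFF 3

Derivation:
After char 0 ('/'=63): chars_in_quartet=1 acc=0x3F bytes_emitted=0
After char 1 ('/'=63): chars_in_quartet=2 acc=0xFFF bytes_emitted=0
After char 2 ('s'=44): chars_in_quartet=3 acc=0x3FFEC bytes_emitted=0
After char 3 ('5'=57): chars_in_quartet=4 acc=0xFFFB39 -> emit FF FB 39, reset; bytes_emitted=3
After char 4 ('a'=26): chars_in_quartet=1 acc=0x1A bytes_emitted=3
After char 5 ('v'=47): chars_in_quartet=2 acc=0x6AF bytes_emitted=3
After char 6 ('/'=63): chars_in_quartet=3 acc=0x1ABFF bytes_emitted=3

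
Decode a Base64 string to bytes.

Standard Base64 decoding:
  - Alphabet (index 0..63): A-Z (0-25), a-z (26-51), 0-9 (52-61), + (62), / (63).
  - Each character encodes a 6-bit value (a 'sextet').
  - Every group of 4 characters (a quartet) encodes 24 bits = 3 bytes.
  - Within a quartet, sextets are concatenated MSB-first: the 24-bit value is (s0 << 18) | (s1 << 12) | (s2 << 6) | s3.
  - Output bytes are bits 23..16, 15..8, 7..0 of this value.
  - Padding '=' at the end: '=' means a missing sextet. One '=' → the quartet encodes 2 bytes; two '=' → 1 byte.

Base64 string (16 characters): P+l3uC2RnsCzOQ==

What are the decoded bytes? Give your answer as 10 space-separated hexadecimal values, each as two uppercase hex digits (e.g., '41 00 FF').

After char 0 ('P'=15): chars_in_quartet=1 acc=0xF bytes_emitted=0
After char 1 ('+'=62): chars_in_quartet=2 acc=0x3FE bytes_emitted=0
After char 2 ('l'=37): chars_in_quartet=3 acc=0xFFA5 bytes_emitted=0
After char 3 ('3'=55): chars_in_quartet=4 acc=0x3FE977 -> emit 3F E9 77, reset; bytes_emitted=3
After char 4 ('u'=46): chars_in_quartet=1 acc=0x2E bytes_emitted=3
After char 5 ('C'=2): chars_in_quartet=2 acc=0xB82 bytes_emitted=3
After char 6 ('2'=54): chars_in_quartet=3 acc=0x2E0B6 bytes_emitted=3
After char 7 ('R'=17): chars_in_quartet=4 acc=0xB82D91 -> emit B8 2D 91, reset; bytes_emitted=6
After char 8 ('n'=39): chars_in_quartet=1 acc=0x27 bytes_emitted=6
After char 9 ('s'=44): chars_in_quartet=2 acc=0x9EC bytes_emitted=6
After char 10 ('C'=2): chars_in_quartet=3 acc=0x27B02 bytes_emitted=6
After char 11 ('z'=51): chars_in_quartet=4 acc=0x9EC0B3 -> emit 9E C0 B3, reset; bytes_emitted=9
After char 12 ('O'=14): chars_in_quartet=1 acc=0xE bytes_emitted=9
After char 13 ('Q'=16): chars_in_quartet=2 acc=0x390 bytes_emitted=9
Padding '==': partial quartet acc=0x390 -> emit 39; bytes_emitted=10

Answer: 3F E9 77 B8 2D 91 9E C0 B3 39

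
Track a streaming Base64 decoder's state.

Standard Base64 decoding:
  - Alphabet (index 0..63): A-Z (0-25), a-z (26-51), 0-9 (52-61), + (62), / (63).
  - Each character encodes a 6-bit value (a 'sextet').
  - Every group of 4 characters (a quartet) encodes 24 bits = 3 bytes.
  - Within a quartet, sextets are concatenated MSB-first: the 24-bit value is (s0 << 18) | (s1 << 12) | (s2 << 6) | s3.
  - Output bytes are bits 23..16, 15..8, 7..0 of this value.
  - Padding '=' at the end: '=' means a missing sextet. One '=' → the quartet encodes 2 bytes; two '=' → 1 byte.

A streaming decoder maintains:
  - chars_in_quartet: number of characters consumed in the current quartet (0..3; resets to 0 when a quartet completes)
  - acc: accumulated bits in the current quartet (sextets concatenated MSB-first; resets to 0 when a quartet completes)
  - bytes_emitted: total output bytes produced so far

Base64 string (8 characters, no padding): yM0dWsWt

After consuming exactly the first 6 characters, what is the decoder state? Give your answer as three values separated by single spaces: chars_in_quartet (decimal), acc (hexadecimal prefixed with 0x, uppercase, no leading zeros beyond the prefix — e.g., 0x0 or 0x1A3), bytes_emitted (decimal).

Answer: 2 0x5AC 3

Derivation:
After char 0 ('y'=50): chars_in_quartet=1 acc=0x32 bytes_emitted=0
After char 1 ('M'=12): chars_in_quartet=2 acc=0xC8C bytes_emitted=0
After char 2 ('0'=52): chars_in_quartet=3 acc=0x32334 bytes_emitted=0
After char 3 ('d'=29): chars_in_quartet=4 acc=0xC8CD1D -> emit C8 CD 1D, reset; bytes_emitted=3
After char 4 ('W'=22): chars_in_quartet=1 acc=0x16 bytes_emitted=3
After char 5 ('s'=44): chars_in_quartet=2 acc=0x5AC bytes_emitted=3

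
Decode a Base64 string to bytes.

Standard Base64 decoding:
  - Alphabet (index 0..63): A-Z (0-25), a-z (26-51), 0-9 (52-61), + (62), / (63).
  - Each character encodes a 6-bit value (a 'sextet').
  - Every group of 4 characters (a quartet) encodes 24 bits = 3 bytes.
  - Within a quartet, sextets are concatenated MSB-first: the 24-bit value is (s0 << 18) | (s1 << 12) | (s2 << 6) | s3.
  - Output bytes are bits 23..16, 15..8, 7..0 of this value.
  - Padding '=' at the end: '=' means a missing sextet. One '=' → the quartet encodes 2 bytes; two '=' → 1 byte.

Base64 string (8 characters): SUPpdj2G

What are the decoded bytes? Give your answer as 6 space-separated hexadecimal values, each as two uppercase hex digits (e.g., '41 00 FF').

After char 0 ('S'=18): chars_in_quartet=1 acc=0x12 bytes_emitted=0
After char 1 ('U'=20): chars_in_quartet=2 acc=0x494 bytes_emitted=0
After char 2 ('P'=15): chars_in_quartet=3 acc=0x1250F bytes_emitted=0
After char 3 ('p'=41): chars_in_quartet=4 acc=0x4943E9 -> emit 49 43 E9, reset; bytes_emitted=3
After char 4 ('d'=29): chars_in_quartet=1 acc=0x1D bytes_emitted=3
After char 5 ('j'=35): chars_in_quartet=2 acc=0x763 bytes_emitted=3
After char 6 ('2'=54): chars_in_quartet=3 acc=0x1D8F6 bytes_emitted=3
After char 7 ('G'=6): chars_in_quartet=4 acc=0x763D86 -> emit 76 3D 86, reset; bytes_emitted=6

Answer: 49 43 E9 76 3D 86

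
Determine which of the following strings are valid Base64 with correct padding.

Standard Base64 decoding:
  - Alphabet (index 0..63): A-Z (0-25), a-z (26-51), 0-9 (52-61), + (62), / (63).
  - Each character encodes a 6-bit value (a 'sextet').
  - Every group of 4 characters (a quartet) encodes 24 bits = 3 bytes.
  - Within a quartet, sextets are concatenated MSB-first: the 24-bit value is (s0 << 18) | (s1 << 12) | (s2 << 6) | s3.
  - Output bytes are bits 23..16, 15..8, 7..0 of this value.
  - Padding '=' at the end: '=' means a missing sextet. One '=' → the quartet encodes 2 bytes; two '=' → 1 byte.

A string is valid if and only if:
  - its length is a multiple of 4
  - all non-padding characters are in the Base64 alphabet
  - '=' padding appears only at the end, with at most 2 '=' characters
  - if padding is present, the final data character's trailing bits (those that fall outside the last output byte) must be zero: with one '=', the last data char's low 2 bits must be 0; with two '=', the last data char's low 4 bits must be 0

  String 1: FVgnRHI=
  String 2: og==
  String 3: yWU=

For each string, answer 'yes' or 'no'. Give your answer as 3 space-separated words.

String 1: 'FVgnRHI=' → valid
String 2: 'og==' → valid
String 3: 'yWU=' → valid

Answer: yes yes yes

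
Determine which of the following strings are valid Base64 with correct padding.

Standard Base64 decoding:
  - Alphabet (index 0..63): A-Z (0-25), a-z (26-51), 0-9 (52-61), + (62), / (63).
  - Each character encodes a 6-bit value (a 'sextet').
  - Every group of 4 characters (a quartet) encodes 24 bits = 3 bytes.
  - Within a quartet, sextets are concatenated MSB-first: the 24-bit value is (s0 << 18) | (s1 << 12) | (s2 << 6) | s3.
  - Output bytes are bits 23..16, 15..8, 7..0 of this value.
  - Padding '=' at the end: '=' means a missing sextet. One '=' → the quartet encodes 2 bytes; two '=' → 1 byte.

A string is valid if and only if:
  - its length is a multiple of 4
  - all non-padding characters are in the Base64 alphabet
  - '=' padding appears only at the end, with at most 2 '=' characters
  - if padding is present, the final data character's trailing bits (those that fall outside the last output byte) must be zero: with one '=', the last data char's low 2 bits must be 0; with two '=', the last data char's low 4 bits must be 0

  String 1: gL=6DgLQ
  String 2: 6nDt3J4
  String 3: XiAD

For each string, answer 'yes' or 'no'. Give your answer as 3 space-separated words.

String 1: 'gL=6DgLQ' → invalid (bad char(s): ['=']; '=' in middle)
String 2: '6nDt3J4' → invalid (len=7 not mult of 4)
String 3: 'XiAD' → valid

Answer: no no yes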